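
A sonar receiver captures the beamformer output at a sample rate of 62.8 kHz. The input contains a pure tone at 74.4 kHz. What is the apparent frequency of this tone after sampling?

74.4 kHz mod fs = 11.6 kHz.
11.6 kHz ≤ fs/2 = 31.4 kHz, appears at 11.6 kHz.

11.6 kHz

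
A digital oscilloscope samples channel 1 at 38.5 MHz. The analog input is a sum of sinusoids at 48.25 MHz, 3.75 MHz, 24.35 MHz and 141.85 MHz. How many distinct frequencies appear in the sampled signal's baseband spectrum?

fs/2 = 19.25 MHz.
48.25 MHz mod fs = 9.75 MHz.
9.75 MHz ≤ fs/2 = 19.25 MHz, appears at 9.75 MHz.
3.75 MHz ≤ fs/2 = 19.25 MHz, passes unchanged.
24.35 MHz > fs/2 = 19.25 MHz, folds to fs − 24.35 MHz = 14.15 MHz.
141.85 MHz mod fs = 26.35 MHz.
26.35 MHz > fs/2 = 19.25 MHz, folds to fs − 26.35 MHz = 12.15 MHz.
Distinct values: {3.75 MHz, 9.75 MHz, 12.15 MHz, 14.15 MHz} → 4.

4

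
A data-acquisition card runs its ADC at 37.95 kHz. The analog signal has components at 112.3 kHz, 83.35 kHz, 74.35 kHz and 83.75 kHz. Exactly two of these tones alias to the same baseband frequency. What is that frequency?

fs/2 = 18.975 kHz.
112.3 kHz mod fs = 36.4 kHz.
36.4 kHz > fs/2 = 18.975 kHz, folds to fs − 36.4 kHz = 1.55 kHz.
83.35 kHz mod fs = 7.45 kHz.
7.45 kHz ≤ fs/2 = 18.975 kHz, appears at 7.45 kHz.
74.35 kHz mod fs = 36.4 kHz.
36.4 kHz > fs/2 = 18.975 kHz, folds to fs − 36.4 kHz = 1.55 kHz.
83.75 kHz mod fs = 7.85 kHz.
7.85 kHz ≤ fs/2 = 18.975 kHz, appears at 7.85 kHz.
74.35 kHz and 112.3 kHz both map to 1.55 kHz.

1.55 kHz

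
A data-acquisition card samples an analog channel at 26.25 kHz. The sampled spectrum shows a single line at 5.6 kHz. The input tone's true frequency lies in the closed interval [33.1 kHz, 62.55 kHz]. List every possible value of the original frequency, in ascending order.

Frequencies that alias to 5.6 kHz are k·fs ± 5.6 kHz for integer k ≥ 0.
k=0: 5.6 kHz.
k=1: 20.65 kHz, 31.85 kHz.
k=2: 46.9 kHz, 58.1 kHz.
k=3: 73.15 kHz, 84.35 kHz.
Within [33.1 kHz, 62.55 kHz]: 46.9 kHz, 58.1 kHz.

46.9 kHz, 58.1 kHz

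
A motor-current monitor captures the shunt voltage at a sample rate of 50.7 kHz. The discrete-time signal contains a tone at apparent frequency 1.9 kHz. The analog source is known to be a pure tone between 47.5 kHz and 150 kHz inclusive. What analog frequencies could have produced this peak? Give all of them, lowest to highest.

Frequencies that alias to 1.9 kHz are k·fs ± 1.9 kHz for integer k ≥ 0.
k=0: 1.9 kHz.
k=1: 48.8 kHz, 52.6 kHz.
k=2: 99.5 kHz, 103.3 kHz.
k=3: 150.2 kHz, 154 kHz.
Within [47.5 kHz, 150 kHz]: 48.8 kHz, 52.6 kHz, 99.5 kHz, 103.3 kHz.

48.8 kHz, 52.6 kHz, 99.5 kHz, 103.3 kHz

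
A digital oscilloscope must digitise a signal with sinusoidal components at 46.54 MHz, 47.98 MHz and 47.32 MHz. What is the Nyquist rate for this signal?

95.96 MHz

Highest-frequency component: 47.98 MHz.
Nyquist rate = 2 × 47.98 MHz = 95.96 MHz.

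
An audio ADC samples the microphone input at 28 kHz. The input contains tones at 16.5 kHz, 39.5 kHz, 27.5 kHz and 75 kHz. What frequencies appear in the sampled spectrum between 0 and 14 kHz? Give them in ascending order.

0.5 kHz, 9 kHz, 11.5 kHz

fs/2 = 14 kHz.
16.5 kHz > fs/2 = 14 kHz, folds to fs − 16.5 kHz = 11.5 kHz.
39.5 kHz mod fs = 11.5 kHz.
11.5 kHz ≤ fs/2 = 14 kHz, appears at 11.5 kHz.
27.5 kHz > fs/2 = 14 kHz, folds to fs − 27.5 kHz = 0.5 kHz.
75 kHz mod fs = 19 kHz.
19 kHz > fs/2 = 14 kHz, folds to fs − 19 kHz = 9 kHz.
Distinct values: {0.5 kHz, 9 kHz, 11.5 kHz}.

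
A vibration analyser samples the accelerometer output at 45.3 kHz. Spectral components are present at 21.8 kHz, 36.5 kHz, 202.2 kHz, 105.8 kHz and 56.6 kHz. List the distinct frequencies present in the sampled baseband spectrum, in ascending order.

fs/2 = 22.65 kHz.
21.8 kHz ≤ fs/2 = 22.65 kHz, passes unchanged.
36.5 kHz > fs/2 = 22.65 kHz, folds to fs − 36.5 kHz = 8.8 kHz.
202.2 kHz mod fs = 21 kHz.
21 kHz ≤ fs/2 = 22.65 kHz, appears at 21 kHz.
105.8 kHz mod fs = 15.2 kHz.
15.2 kHz ≤ fs/2 = 22.65 kHz, appears at 15.2 kHz.
56.6 kHz mod fs = 11.3 kHz.
11.3 kHz ≤ fs/2 = 22.65 kHz, appears at 11.3 kHz.
Distinct values: {8.8 kHz, 11.3 kHz, 15.2 kHz, 21 kHz, 21.8 kHz}.

8.8 kHz, 11.3 kHz, 15.2 kHz, 21 kHz, 21.8 kHz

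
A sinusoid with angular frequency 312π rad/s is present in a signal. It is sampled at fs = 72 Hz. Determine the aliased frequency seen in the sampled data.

ω = 312π rad/s → f = ω/(2π) = 156 Hz.
156 Hz mod fs = 12 Hz.
12 Hz ≤ fs/2 = 36 Hz, appears at 12 Hz.

12 Hz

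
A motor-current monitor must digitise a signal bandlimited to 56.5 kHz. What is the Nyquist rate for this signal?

113 kHz

Nyquist rate = 2 × 56.5 kHz = 113 kHz.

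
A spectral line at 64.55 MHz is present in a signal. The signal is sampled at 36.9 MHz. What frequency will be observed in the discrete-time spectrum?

64.55 MHz mod fs = 27.65 MHz.
27.65 MHz > fs/2 = 18.45 MHz, folds to fs − 27.65 MHz = 9.25 MHz.

9.25 MHz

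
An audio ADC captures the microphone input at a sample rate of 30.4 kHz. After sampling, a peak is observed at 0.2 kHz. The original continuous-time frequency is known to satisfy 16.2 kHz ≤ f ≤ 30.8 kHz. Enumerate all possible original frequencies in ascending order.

30.2 kHz, 30.6 kHz

Frequencies that alias to 0.2 kHz are k·fs ± 0.2 kHz for integer k ≥ 0.
k=0: 0.2 kHz.
k=1: 30.2 kHz, 30.6 kHz.
k=2: 60.6 kHz, 61 kHz.
Within [16.2 kHz, 30.8 kHz]: 30.2 kHz, 30.6 kHz.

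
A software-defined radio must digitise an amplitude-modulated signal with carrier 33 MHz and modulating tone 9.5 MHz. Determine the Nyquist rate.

85 MHz

AM sidebands sit at fc ± fm = 23.5 MHz and 42.5 MHz.
Highest-frequency component: 42.5 MHz.
Nyquist rate = 2 × 42.5 MHz = 85 MHz.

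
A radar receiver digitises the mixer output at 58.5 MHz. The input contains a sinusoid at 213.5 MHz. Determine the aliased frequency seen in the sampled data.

213.5 MHz mod fs = 38 MHz.
38 MHz > fs/2 = 29.25 MHz, folds to fs − 38 MHz = 20.5 MHz.

20.5 MHz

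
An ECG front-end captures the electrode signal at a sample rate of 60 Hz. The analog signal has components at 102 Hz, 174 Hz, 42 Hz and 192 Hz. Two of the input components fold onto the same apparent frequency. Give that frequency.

18 Hz

fs/2 = 30 Hz.
102 Hz mod fs = 42 Hz.
42 Hz > fs/2 = 30 Hz, folds to fs − 42 Hz = 18 Hz.
174 Hz mod fs = 54 Hz.
54 Hz > fs/2 = 30 Hz, folds to fs − 54 Hz = 6 Hz.
42 Hz > fs/2 = 30 Hz, folds to fs − 42 Hz = 18 Hz.
192 Hz mod fs = 12 Hz.
12 Hz ≤ fs/2 = 30 Hz, appears at 12 Hz.
42 Hz and 102 Hz both map to 18 Hz.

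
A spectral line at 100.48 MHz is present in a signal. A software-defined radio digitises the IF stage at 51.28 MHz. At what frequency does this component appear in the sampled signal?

100.48 MHz mod fs = 49.2 MHz.
49.2 MHz > fs/2 = 25.64 MHz, folds to fs − 49.2 MHz = 2.08 MHz.

2.08 MHz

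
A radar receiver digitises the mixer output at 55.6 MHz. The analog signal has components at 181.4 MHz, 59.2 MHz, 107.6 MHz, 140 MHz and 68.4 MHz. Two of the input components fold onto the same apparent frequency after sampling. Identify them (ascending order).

fs/2 = 27.8 MHz.
181.4 MHz mod fs = 14.6 MHz.
14.6 MHz ≤ fs/2 = 27.8 MHz, appears at 14.6 MHz.
59.2 MHz mod fs = 3.6 MHz.
3.6 MHz ≤ fs/2 = 27.8 MHz, appears at 3.6 MHz.
107.6 MHz mod fs = 52 MHz.
52 MHz > fs/2 = 27.8 MHz, folds to fs − 52 MHz = 3.6 MHz.
140 MHz mod fs = 28.8 MHz.
28.8 MHz > fs/2 = 27.8 MHz, folds to fs − 28.8 MHz = 26.8 MHz.
68.4 MHz mod fs = 12.8 MHz.
12.8 MHz ≤ fs/2 = 27.8 MHz, appears at 12.8 MHz.
59.2 MHz and 107.6 MHz both map to 3.6 MHz.

59.2 MHz, 107.6 MHz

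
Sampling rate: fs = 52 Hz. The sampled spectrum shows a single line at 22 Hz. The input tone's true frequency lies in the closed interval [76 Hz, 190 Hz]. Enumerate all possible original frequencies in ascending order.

82 Hz, 126 Hz, 134 Hz, 178 Hz, 186 Hz

Frequencies that alias to 22 Hz are k·fs ± 22 Hz for integer k ≥ 0.
k=0: 22 Hz.
k=1: 30 Hz, 74 Hz.
k=2: 82 Hz, 126 Hz.
k=3: 134 Hz, 178 Hz.
k=4: 186 Hz, 230 Hz.
k=5: 238 Hz, 282 Hz.
Within [76 Hz, 190 Hz]: 82 Hz, 126 Hz, 134 Hz, 178 Hz, 186 Hz.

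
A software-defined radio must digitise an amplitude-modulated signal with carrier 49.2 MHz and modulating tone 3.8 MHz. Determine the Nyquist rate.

106 MHz

AM sidebands sit at fc ± fm = 45.4 MHz and 53 MHz.
Highest-frequency component: 53 MHz.
Nyquist rate = 2 × 53 MHz = 106 MHz.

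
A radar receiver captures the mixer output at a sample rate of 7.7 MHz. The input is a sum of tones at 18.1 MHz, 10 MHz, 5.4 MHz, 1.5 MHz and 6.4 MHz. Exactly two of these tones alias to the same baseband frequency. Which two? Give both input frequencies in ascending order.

fs/2 = 3.85 MHz.
18.1 MHz mod fs = 2.7 MHz.
2.7 MHz ≤ fs/2 = 3.85 MHz, appears at 2.7 MHz.
10 MHz mod fs = 2.3 MHz.
2.3 MHz ≤ fs/2 = 3.85 MHz, appears at 2.3 MHz.
5.4 MHz > fs/2 = 3.85 MHz, folds to fs − 5.4 MHz = 2.3 MHz.
1.5 MHz ≤ fs/2 = 3.85 MHz, passes unchanged.
6.4 MHz > fs/2 = 3.85 MHz, folds to fs − 6.4 MHz = 1.3 MHz.
5.4 MHz and 10 MHz both map to 2.3 MHz.

5.4 MHz, 10 MHz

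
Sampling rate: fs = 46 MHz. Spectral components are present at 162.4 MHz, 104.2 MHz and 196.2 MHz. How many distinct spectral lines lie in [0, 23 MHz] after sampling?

fs/2 = 23 MHz.
162.4 MHz mod fs = 24.4 MHz.
24.4 MHz > fs/2 = 23 MHz, folds to fs − 24.4 MHz = 21.6 MHz.
104.2 MHz mod fs = 12.2 MHz.
12.2 MHz ≤ fs/2 = 23 MHz, appears at 12.2 MHz.
196.2 MHz mod fs = 12.2 MHz.
12.2 MHz ≤ fs/2 = 23 MHz, appears at 12.2 MHz.
Distinct values: {12.2 MHz, 21.6 MHz} → 2.

2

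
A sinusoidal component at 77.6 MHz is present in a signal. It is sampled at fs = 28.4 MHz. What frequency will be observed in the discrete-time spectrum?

77.6 MHz mod fs = 20.8 MHz.
20.8 MHz > fs/2 = 14.2 MHz, folds to fs − 20.8 MHz = 7.6 MHz.

7.6 MHz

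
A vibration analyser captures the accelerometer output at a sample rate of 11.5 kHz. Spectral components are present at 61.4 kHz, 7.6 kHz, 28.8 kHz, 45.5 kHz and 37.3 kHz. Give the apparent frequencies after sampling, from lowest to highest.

0.5 kHz, 2.8 kHz, 3.9 kHz, 5.7 kHz

fs/2 = 5.75 kHz.
61.4 kHz mod fs = 3.9 kHz.
3.9 kHz ≤ fs/2 = 5.75 kHz, appears at 3.9 kHz.
7.6 kHz > fs/2 = 5.75 kHz, folds to fs − 7.6 kHz = 3.9 kHz.
28.8 kHz mod fs = 5.8 kHz.
5.8 kHz > fs/2 = 5.75 kHz, folds to fs − 5.8 kHz = 5.7 kHz.
45.5 kHz mod fs = 11 kHz.
11 kHz > fs/2 = 5.75 kHz, folds to fs − 11 kHz = 0.5 kHz.
37.3 kHz mod fs = 2.8 kHz.
2.8 kHz ≤ fs/2 = 5.75 kHz, appears at 2.8 kHz.
Distinct values: {0.5 kHz, 2.8 kHz, 3.9 kHz, 5.7 kHz}.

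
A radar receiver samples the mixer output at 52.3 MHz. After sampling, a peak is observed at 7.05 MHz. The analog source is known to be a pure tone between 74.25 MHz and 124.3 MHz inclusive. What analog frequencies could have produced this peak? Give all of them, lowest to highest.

97.55 MHz, 111.65 MHz

Frequencies that alias to 7.05 MHz are k·fs ± 7.05 MHz for integer k ≥ 0.
k=0: 7.05 MHz.
k=1: 45.25 MHz, 59.35 MHz.
k=2: 97.55 MHz, 111.65 MHz.
k=3: 149.85 MHz, 163.95 MHz.
Within [74.25 MHz, 124.3 MHz]: 97.55 MHz, 111.65 MHz.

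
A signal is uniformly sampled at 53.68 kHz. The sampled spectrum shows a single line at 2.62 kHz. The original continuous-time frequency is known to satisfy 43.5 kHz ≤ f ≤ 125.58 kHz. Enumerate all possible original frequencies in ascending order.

Frequencies that alias to 2.62 kHz are k·fs ± 2.62 kHz for integer k ≥ 0.
k=0: 2.62 kHz.
k=1: 51.06 kHz, 56.3 kHz.
k=2: 104.74 kHz, 109.98 kHz.
k=3: 158.42 kHz, 163.66 kHz.
Within [43.5 kHz, 125.58 kHz]: 51.06 kHz, 56.3 kHz, 104.74 kHz, 109.98 kHz.

51.06 kHz, 56.3 kHz, 104.74 kHz, 109.98 kHz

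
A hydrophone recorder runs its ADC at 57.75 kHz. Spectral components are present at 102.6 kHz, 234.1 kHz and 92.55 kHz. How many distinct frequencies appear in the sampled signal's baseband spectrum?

3

fs/2 = 28.875 kHz.
102.6 kHz mod fs = 44.85 kHz.
44.85 kHz > fs/2 = 28.875 kHz, folds to fs − 44.85 kHz = 12.9 kHz.
234.1 kHz mod fs = 3.1 kHz.
3.1 kHz ≤ fs/2 = 28.875 kHz, appears at 3.1 kHz.
92.55 kHz mod fs = 34.8 kHz.
34.8 kHz > fs/2 = 28.875 kHz, folds to fs − 34.8 kHz = 22.95 kHz.
Distinct values: {3.1 kHz, 12.9 kHz, 22.95 kHz} → 3.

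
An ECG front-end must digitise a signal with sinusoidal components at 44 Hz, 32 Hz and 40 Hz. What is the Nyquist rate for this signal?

88 Hz

Highest-frequency component: 44 Hz.
Nyquist rate = 2 × 44 Hz = 88 Hz.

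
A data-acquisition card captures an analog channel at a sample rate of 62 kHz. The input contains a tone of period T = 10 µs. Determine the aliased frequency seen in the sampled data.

T = 10 µs → f = 1/T = 100 kHz.
100 kHz mod fs = 38 kHz.
38 kHz > fs/2 = 31 kHz, folds to fs − 38 kHz = 24 kHz.

24 kHz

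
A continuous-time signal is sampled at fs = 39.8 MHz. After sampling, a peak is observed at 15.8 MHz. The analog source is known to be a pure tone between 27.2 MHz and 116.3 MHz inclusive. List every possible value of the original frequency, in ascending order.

55.6 MHz, 63.8 MHz, 95.4 MHz, 103.6 MHz

Frequencies that alias to 15.8 MHz are k·fs ± 15.8 MHz for integer k ≥ 0.
k=0: 15.8 MHz.
k=1: 24 MHz, 55.6 MHz.
k=2: 63.8 MHz, 95.4 MHz.
k=3: 103.6 MHz, 135.2 MHz.
k=4: 143.4 MHz, 175 MHz.
Within [27.2 MHz, 116.3 MHz]: 55.6 MHz, 63.8 MHz, 95.4 MHz, 103.6 MHz.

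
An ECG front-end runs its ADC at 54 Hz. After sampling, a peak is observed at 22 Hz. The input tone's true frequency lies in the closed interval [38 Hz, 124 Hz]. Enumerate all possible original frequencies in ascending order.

76 Hz, 86 Hz

Frequencies that alias to 22 Hz are k·fs ± 22 Hz for integer k ≥ 0.
k=0: 22 Hz.
k=1: 32 Hz, 76 Hz.
k=2: 86 Hz, 130 Hz.
k=3: 140 Hz, 184 Hz.
Within [38 Hz, 124 Hz]: 76 Hz, 86 Hz.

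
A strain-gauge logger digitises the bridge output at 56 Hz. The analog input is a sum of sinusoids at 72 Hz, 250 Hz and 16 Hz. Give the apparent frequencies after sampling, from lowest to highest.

fs/2 = 28 Hz.
72 Hz mod fs = 16 Hz.
16 Hz ≤ fs/2 = 28 Hz, appears at 16 Hz.
250 Hz mod fs = 26 Hz.
26 Hz ≤ fs/2 = 28 Hz, appears at 26 Hz.
16 Hz ≤ fs/2 = 28 Hz, passes unchanged.
Distinct values: {16 Hz, 26 Hz}.

16 Hz, 26 Hz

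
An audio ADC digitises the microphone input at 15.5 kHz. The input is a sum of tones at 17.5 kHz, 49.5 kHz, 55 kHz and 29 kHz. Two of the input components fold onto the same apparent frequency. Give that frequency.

fs/2 = 7.75 kHz.
17.5 kHz mod fs = 2 kHz.
2 kHz ≤ fs/2 = 7.75 kHz, appears at 2 kHz.
49.5 kHz mod fs = 3 kHz.
3 kHz ≤ fs/2 = 7.75 kHz, appears at 3 kHz.
55 kHz mod fs = 8.5 kHz.
8.5 kHz > fs/2 = 7.75 kHz, folds to fs − 8.5 kHz = 7 kHz.
29 kHz mod fs = 13.5 kHz.
13.5 kHz > fs/2 = 7.75 kHz, folds to fs − 13.5 kHz = 2 kHz.
17.5 kHz and 29 kHz both map to 2 kHz.

2 kHz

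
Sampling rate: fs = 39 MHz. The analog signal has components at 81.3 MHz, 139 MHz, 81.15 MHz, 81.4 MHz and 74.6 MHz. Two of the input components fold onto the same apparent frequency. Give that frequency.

fs/2 = 19.5 MHz.
81.3 MHz mod fs = 3.3 MHz.
3.3 MHz ≤ fs/2 = 19.5 MHz, appears at 3.3 MHz.
139 MHz mod fs = 22 MHz.
22 MHz > fs/2 = 19.5 MHz, folds to fs − 22 MHz = 17 MHz.
81.15 MHz mod fs = 3.15 MHz.
3.15 MHz ≤ fs/2 = 19.5 MHz, appears at 3.15 MHz.
81.4 MHz mod fs = 3.4 MHz.
3.4 MHz ≤ fs/2 = 19.5 MHz, appears at 3.4 MHz.
74.6 MHz mod fs = 35.6 MHz.
35.6 MHz > fs/2 = 19.5 MHz, folds to fs − 35.6 MHz = 3.4 MHz.
74.6 MHz and 81.4 MHz both map to 3.4 MHz.

3.4 MHz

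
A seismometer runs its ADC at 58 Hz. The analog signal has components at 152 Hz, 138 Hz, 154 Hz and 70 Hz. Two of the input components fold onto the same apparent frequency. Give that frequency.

22 Hz

fs/2 = 29 Hz.
152 Hz mod fs = 36 Hz.
36 Hz > fs/2 = 29 Hz, folds to fs − 36 Hz = 22 Hz.
138 Hz mod fs = 22 Hz.
22 Hz ≤ fs/2 = 29 Hz, appears at 22 Hz.
154 Hz mod fs = 38 Hz.
38 Hz > fs/2 = 29 Hz, folds to fs − 38 Hz = 20 Hz.
70 Hz mod fs = 12 Hz.
12 Hz ≤ fs/2 = 29 Hz, appears at 12 Hz.
138 Hz and 152 Hz both map to 22 Hz.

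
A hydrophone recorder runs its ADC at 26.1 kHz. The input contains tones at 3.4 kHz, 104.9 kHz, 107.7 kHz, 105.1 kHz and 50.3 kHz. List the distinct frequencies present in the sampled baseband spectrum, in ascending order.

0.5 kHz, 0.7 kHz, 1.9 kHz, 3.3 kHz, 3.4 kHz

fs/2 = 13.05 kHz.
3.4 kHz ≤ fs/2 = 13.05 kHz, passes unchanged.
104.9 kHz mod fs = 0.5 kHz.
0.5 kHz ≤ fs/2 = 13.05 kHz, appears at 0.5 kHz.
107.7 kHz mod fs = 3.3 kHz.
3.3 kHz ≤ fs/2 = 13.05 kHz, appears at 3.3 kHz.
105.1 kHz mod fs = 0.7 kHz.
0.7 kHz ≤ fs/2 = 13.05 kHz, appears at 0.7 kHz.
50.3 kHz mod fs = 24.2 kHz.
24.2 kHz > fs/2 = 13.05 kHz, folds to fs − 24.2 kHz = 1.9 kHz.
Distinct values: {0.5 kHz, 0.7 kHz, 1.9 kHz, 3.3 kHz, 3.4 kHz}.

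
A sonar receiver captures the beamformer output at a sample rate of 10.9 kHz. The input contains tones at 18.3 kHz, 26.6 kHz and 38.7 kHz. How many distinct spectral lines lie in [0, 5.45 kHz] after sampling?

fs/2 = 5.45 kHz.
18.3 kHz mod fs = 7.4 kHz.
7.4 kHz > fs/2 = 5.45 kHz, folds to fs − 7.4 kHz = 3.5 kHz.
26.6 kHz mod fs = 4.8 kHz.
4.8 kHz ≤ fs/2 = 5.45 kHz, appears at 4.8 kHz.
38.7 kHz mod fs = 6 kHz.
6 kHz > fs/2 = 5.45 kHz, folds to fs − 6 kHz = 4.9 kHz.
Distinct values: {3.5 kHz, 4.8 kHz, 4.9 kHz} → 3.

3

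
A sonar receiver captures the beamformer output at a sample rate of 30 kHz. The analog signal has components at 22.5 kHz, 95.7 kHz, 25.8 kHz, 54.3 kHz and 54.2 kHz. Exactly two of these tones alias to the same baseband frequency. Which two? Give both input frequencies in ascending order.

fs/2 = 15 kHz.
22.5 kHz > fs/2 = 15 kHz, folds to fs − 22.5 kHz = 7.5 kHz.
95.7 kHz mod fs = 5.7 kHz.
5.7 kHz ≤ fs/2 = 15 kHz, appears at 5.7 kHz.
25.8 kHz > fs/2 = 15 kHz, folds to fs − 25.8 kHz = 4.2 kHz.
54.3 kHz mod fs = 24.3 kHz.
24.3 kHz > fs/2 = 15 kHz, folds to fs − 24.3 kHz = 5.7 kHz.
54.2 kHz mod fs = 24.2 kHz.
24.2 kHz > fs/2 = 15 kHz, folds to fs − 24.2 kHz = 5.8 kHz.
54.3 kHz and 95.7 kHz both map to 5.7 kHz.

54.3 kHz, 95.7 kHz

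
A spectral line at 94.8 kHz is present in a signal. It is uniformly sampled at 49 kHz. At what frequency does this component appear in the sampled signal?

3.2 kHz

94.8 kHz mod fs = 45.8 kHz.
45.8 kHz > fs/2 = 24.5 kHz, folds to fs − 45.8 kHz = 3.2 kHz.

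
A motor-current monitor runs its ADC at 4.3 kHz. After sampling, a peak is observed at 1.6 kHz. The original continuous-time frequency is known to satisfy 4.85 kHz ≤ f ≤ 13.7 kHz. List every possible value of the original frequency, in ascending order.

5.9 kHz, 7 kHz, 10.2 kHz, 11.3 kHz

Frequencies that alias to 1.6 kHz are k·fs ± 1.6 kHz for integer k ≥ 0.
k=0: 1.6 kHz.
k=1: 2.7 kHz, 5.9 kHz.
k=2: 7 kHz, 10.2 kHz.
k=3: 11.3 kHz, 14.5 kHz.
k=4: 15.6 kHz, 18.8 kHz.
Within [4.85 kHz, 13.7 kHz]: 5.9 kHz, 7 kHz, 10.2 kHz, 11.3 kHz.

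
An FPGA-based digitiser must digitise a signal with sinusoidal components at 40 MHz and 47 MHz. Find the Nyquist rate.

Highest-frequency component: 47 MHz.
Nyquist rate = 2 × 47 MHz = 94 MHz.

94 MHz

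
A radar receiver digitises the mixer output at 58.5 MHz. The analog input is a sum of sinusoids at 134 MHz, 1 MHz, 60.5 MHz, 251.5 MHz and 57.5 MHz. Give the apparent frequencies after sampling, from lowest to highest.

1 MHz, 2 MHz, 17 MHz, 17.5 MHz

fs/2 = 29.25 MHz.
134 MHz mod fs = 17 MHz.
17 MHz ≤ fs/2 = 29.25 MHz, appears at 17 MHz.
1 MHz ≤ fs/2 = 29.25 MHz, passes unchanged.
60.5 MHz mod fs = 2 MHz.
2 MHz ≤ fs/2 = 29.25 MHz, appears at 2 MHz.
251.5 MHz mod fs = 17.5 MHz.
17.5 MHz ≤ fs/2 = 29.25 MHz, appears at 17.5 MHz.
57.5 MHz > fs/2 = 29.25 MHz, folds to fs − 57.5 MHz = 1 MHz.
Distinct values: {1 MHz, 2 MHz, 17 MHz, 17.5 MHz}.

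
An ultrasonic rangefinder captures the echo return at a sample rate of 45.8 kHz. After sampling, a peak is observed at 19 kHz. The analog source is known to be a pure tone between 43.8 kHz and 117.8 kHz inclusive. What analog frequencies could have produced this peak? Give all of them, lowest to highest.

64.8 kHz, 72.6 kHz, 110.6 kHz

Frequencies that alias to 19 kHz are k·fs ± 19 kHz for integer k ≥ 0.
k=0: 19 kHz.
k=1: 26.8 kHz, 64.8 kHz.
k=2: 72.6 kHz, 110.6 kHz.
k=3: 118.4 kHz, 156.4 kHz.
Within [43.8 kHz, 117.8 kHz]: 64.8 kHz, 72.6 kHz, 110.6 kHz.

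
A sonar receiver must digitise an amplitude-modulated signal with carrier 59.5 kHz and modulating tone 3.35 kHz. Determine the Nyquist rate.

125.7 kHz

AM sidebands sit at fc ± fm = 56.15 kHz and 62.85 kHz.
Highest-frequency component: 62.85 kHz.
Nyquist rate = 2 × 62.85 kHz = 125.7 kHz.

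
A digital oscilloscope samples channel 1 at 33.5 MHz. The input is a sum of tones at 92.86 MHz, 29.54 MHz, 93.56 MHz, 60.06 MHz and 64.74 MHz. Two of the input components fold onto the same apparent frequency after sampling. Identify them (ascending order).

fs/2 = 16.75 MHz.
92.86 MHz mod fs = 25.86 MHz.
25.86 MHz > fs/2 = 16.75 MHz, folds to fs − 25.86 MHz = 7.64 MHz.
29.54 MHz > fs/2 = 16.75 MHz, folds to fs − 29.54 MHz = 3.96 MHz.
93.56 MHz mod fs = 26.56 MHz.
26.56 MHz > fs/2 = 16.75 MHz, folds to fs − 26.56 MHz = 6.94 MHz.
60.06 MHz mod fs = 26.56 MHz.
26.56 MHz > fs/2 = 16.75 MHz, folds to fs − 26.56 MHz = 6.94 MHz.
64.74 MHz mod fs = 31.24 MHz.
31.24 MHz > fs/2 = 16.75 MHz, folds to fs − 31.24 MHz = 2.26 MHz.
60.06 MHz and 93.56 MHz both map to 6.94 MHz.

60.06 MHz, 93.56 MHz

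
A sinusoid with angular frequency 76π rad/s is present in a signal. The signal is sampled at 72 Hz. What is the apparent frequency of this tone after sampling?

ω = 76π rad/s → f = ω/(2π) = 38 Hz.
38 Hz > fs/2 = 36 Hz, folds to fs − 38 Hz = 34 Hz.

34 Hz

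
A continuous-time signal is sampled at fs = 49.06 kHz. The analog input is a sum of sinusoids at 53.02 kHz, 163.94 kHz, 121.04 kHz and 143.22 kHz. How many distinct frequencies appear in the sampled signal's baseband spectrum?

3

fs/2 = 24.53 kHz.
53.02 kHz mod fs = 3.96 kHz.
3.96 kHz ≤ fs/2 = 24.53 kHz, appears at 3.96 kHz.
163.94 kHz mod fs = 16.76 kHz.
16.76 kHz ≤ fs/2 = 24.53 kHz, appears at 16.76 kHz.
121.04 kHz mod fs = 22.92 kHz.
22.92 kHz ≤ fs/2 = 24.53 kHz, appears at 22.92 kHz.
143.22 kHz mod fs = 45.1 kHz.
45.1 kHz > fs/2 = 24.53 kHz, folds to fs − 45.1 kHz = 3.96 kHz.
Distinct values: {3.96 kHz, 16.76 kHz, 22.92 kHz} → 3.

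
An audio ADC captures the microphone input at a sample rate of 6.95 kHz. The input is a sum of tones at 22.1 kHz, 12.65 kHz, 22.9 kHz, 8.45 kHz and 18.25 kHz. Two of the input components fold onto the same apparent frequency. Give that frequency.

1.25 kHz

fs/2 = 3.475 kHz.
22.1 kHz mod fs = 1.25 kHz.
1.25 kHz ≤ fs/2 = 3.475 kHz, appears at 1.25 kHz.
12.65 kHz mod fs = 5.7 kHz.
5.7 kHz > fs/2 = 3.475 kHz, folds to fs − 5.7 kHz = 1.25 kHz.
22.9 kHz mod fs = 2.05 kHz.
2.05 kHz ≤ fs/2 = 3.475 kHz, appears at 2.05 kHz.
8.45 kHz mod fs = 1.5 kHz.
1.5 kHz ≤ fs/2 = 3.475 kHz, appears at 1.5 kHz.
18.25 kHz mod fs = 4.35 kHz.
4.35 kHz > fs/2 = 3.475 kHz, folds to fs − 4.35 kHz = 2.6 kHz.
12.65 kHz and 22.1 kHz both map to 1.25 kHz.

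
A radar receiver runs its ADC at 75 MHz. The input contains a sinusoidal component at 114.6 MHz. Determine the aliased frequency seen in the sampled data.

35.4 MHz

114.6 MHz mod fs = 39.6 MHz.
39.6 MHz > fs/2 = 37.5 MHz, folds to fs − 39.6 MHz = 35.4 MHz.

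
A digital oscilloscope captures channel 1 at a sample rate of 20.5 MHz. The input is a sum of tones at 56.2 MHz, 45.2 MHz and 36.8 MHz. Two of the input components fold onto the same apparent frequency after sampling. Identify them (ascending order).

fs/2 = 10.25 MHz.
56.2 MHz mod fs = 15.2 MHz.
15.2 MHz > fs/2 = 10.25 MHz, folds to fs − 15.2 MHz = 5.3 MHz.
45.2 MHz mod fs = 4.2 MHz.
4.2 MHz ≤ fs/2 = 10.25 MHz, appears at 4.2 MHz.
36.8 MHz mod fs = 16.3 MHz.
16.3 MHz > fs/2 = 10.25 MHz, folds to fs − 16.3 MHz = 4.2 MHz.
36.8 MHz and 45.2 MHz both map to 4.2 MHz.

36.8 MHz, 45.2 MHz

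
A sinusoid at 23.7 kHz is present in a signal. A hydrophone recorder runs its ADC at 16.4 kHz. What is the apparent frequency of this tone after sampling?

7.3 kHz

23.7 kHz mod fs = 7.3 kHz.
7.3 kHz ≤ fs/2 = 8.2 kHz, appears at 7.3 kHz.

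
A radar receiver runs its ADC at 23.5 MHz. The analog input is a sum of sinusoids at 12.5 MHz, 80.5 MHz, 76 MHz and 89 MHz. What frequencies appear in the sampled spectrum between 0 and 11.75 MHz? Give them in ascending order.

5 MHz, 5.5 MHz, 10 MHz, 11 MHz

fs/2 = 11.75 MHz.
12.5 MHz > fs/2 = 11.75 MHz, folds to fs − 12.5 MHz = 11 MHz.
80.5 MHz mod fs = 10 MHz.
10 MHz ≤ fs/2 = 11.75 MHz, appears at 10 MHz.
76 MHz mod fs = 5.5 MHz.
5.5 MHz ≤ fs/2 = 11.75 MHz, appears at 5.5 MHz.
89 MHz mod fs = 18.5 MHz.
18.5 MHz > fs/2 = 11.75 MHz, folds to fs − 18.5 MHz = 5 MHz.
Distinct values: {5 MHz, 5.5 MHz, 10 MHz, 11 MHz}.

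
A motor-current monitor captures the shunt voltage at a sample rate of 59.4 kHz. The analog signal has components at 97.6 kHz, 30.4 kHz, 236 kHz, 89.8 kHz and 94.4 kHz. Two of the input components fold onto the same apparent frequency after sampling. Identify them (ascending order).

30.4 kHz, 89.8 kHz

fs/2 = 29.7 kHz.
97.6 kHz mod fs = 38.2 kHz.
38.2 kHz > fs/2 = 29.7 kHz, folds to fs − 38.2 kHz = 21.2 kHz.
30.4 kHz > fs/2 = 29.7 kHz, folds to fs − 30.4 kHz = 29 kHz.
236 kHz mod fs = 57.8 kHz.
57.8 kHz > fs/2 = 29.7 kHz, folds to fs − 57.8 kHz = 1.6 kHz.
89.8 kHz mod fs = 30.4 kHz.
30.4 kHz > fs/2 = 29.7 kHz, folds to fs − 30.4 kHz = 29 kHz.
94.4 kHz mod fs = 35 kHz.
35 kHz > fs/2 = 29.7 kHz, folds to fs − 35 kHz = 24.4 kHz.
30.4 kHz and 89.8 kHz both map to 29 kHz.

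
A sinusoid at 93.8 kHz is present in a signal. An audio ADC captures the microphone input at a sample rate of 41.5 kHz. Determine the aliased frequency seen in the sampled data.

10.8 kHz

93.8 kHz mod fs = 10.8 kHz.
10.8 kHz ≤ fs/2 = 20.75 kHz, appears at 10.8 kHz.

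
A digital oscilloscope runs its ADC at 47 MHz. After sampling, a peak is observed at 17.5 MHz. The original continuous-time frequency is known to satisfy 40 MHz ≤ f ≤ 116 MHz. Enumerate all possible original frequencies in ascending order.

Frequencies that alias to 17.5 MHz are k·fs ± 17.5 MHz for integer k ≥ 0.
k=0: 17.5 MHz.
k=1: 29.5 MHz, 64.5 MHz.
k=2: 76.5 MHz, 111.5 MHz.
k=3: 123.5 MHz, 158.5 MHz.
Within [40 MHz, 116 MHz]: 64.5 MHz, 76.5 MHz, 111.5 MHz.

64.5 MHz, 76.5 MHz, 111.5 MHz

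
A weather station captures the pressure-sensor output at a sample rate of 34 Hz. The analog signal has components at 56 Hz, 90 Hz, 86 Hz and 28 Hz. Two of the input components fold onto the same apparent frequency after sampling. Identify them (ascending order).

56 Hz, 90 Hz

fs/2 = 17 Hz.
56 Hz mod fs = 22 Hz.
22 Hz > fs/2 = 17 Hz, folds to fs − 22 Hz = 12 Hz.
90 Hz mod fs = 22 Hz.
22 Hz > fs/2 = 17 Hz, folds to fs − 22 Hz = 12 Hz.
86 Hz mod fs = 18 Hz.
18 Hz > fs/2 = 17 Hz, folds to fs − 18 Hz = 16 Hz.
28 Hz > fs/2 = 17 Hz, folds to fs − 28 Hz = 6 Hz.
56 Hz and 90 Hz both map to 12 Hz.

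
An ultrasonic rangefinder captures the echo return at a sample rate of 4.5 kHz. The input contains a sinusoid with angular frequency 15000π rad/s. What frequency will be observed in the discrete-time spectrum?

1.5 kHz

ω = 15000π rad/s → f = ω/(2π) = 7500 Hz = 7.5 kHz.
7.5 kHz mod fs = 3 kHz.
3 kHz > fs/2 = 2.25 kHz, folds to fs − 3 kHz = 1.5 kHz.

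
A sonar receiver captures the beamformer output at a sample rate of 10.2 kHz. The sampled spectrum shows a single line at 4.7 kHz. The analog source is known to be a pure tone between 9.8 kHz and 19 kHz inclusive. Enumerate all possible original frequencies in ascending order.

Frequencies that alias to 4.7 kHz are k·fs ± 4.7 kHz for integer k ≥ 0.
k=0: 4.7 kHz.
k=1: 5.5 kHz, 14.9 kHz.
k=2: 15.7 kHz, 25.1 kHz.
k=3: 25.9 kHz, 35.3 kHz.
Within [9.8 kHz, 19 kHz]: 14.9 kHz, 15.7 kHz.

14.9 kHz, 15.7 kHz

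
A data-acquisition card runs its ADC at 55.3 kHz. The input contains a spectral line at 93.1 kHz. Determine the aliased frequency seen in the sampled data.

17.5 kHz

93.1 kHz mod fs = 37.8 kHz.
37.8 kHz > fs/2 = 27.65 kHz, folds to fs − 37.8 kHz = 17.5 kHz.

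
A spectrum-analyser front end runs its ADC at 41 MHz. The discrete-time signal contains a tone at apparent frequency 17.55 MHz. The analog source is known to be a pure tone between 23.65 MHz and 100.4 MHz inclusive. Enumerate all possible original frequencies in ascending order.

58.55 MHz, 64.45 MHz, 99.55 MHz

Frequencies that alias to 17.55 MHz are k·fs ± 17.55 MHz for integer k ≥ 0.
k=0: 17.55 MHz.
k=1: 23.45 MHz, 58.55 MHz.
k=2: 64.45 MHz, 99.55 MHz.
k=3: 105.45 MHz, 140.55 MHz.
Within [23.65 MHz, 100.4 MHz]: 58.55 MHz, 64.45 MHz, 99.55 MHz.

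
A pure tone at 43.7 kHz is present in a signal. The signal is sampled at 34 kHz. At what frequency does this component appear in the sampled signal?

43.7 kHz mod fs = 9.7 kHz.
9.7 kHz ≤ fs/2 = 17 kHz, appears at 9.7 kHz.

9.7 kHz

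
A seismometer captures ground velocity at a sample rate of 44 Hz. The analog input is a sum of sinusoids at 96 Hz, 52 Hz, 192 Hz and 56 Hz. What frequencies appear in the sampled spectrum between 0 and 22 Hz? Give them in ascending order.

8 Hz, 12 Hz, 16 Hz

fs/2 = 22 Hz.
96 Hz mod fs = 8 Hz.
8 Hz ≤ fs/2 = 22 Hz, appears at 8 Hz.
52 Hz mod fs = 8 Hz.
8 Hz ≤ fs/2 = 22 Hz, appears at 8 Hz.
192 Hz mod fs = 16 Hz.
16 Hz ≤ fs/2 = 22 Hz, appears at 16 Hz.
56 Hz mod fs = 12 Hz.
12 Hz ≤ fs/2 = 22 Hz, appears at 12 Hz.
Distinct values: {8 Hz, 12 Hz, 16 Hz}.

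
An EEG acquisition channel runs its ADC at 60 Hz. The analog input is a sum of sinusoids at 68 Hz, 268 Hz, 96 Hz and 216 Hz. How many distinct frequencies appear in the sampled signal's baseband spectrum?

fs/2 = 30 Hz.
68 Hz mod fs = 8 Hz.
8 Hz ≤ fs/2 = 30 Hz, appears at 8 Hz.
268 Hz mod fs = 28 Hz.
28 Hz ≤ fs/2 = 30 Hz, appears at 28 Hz.
96 Hz mod fs = 36 Hz.
36 Hz > fs/2 = 30 Hz, folds to fs − 36 Hz = 24 Hz.
216 Hz mod fs = 36 Hz.
36 Hz > fs/2 = 30 Hz, folds to fs − 36 Hz = 24 Hz.
Distinct values: {8 Hz, 24 Hz, 28 Hz} → 3.

3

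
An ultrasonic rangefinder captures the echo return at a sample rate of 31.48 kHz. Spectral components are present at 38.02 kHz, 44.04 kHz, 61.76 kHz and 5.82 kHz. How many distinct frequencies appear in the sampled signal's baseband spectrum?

fs/2 = 15.74 kHz.
38.02 kHz mod fs = 6.54 kHz.
6.54 kHz ≤ fs/2 = 15.74 kHz, appears at 6.54 kHz.
44.04 kHz mod fs = 12.56 kHz.
12.56 kHz ≤ fs/2 = 15.74 kHz, appears at 12.56 kHz.
61.76 kHz mod fs = 30.28 kHz.
30.28 kHz > fs/2 = 15.74 kHz, folds to fs − 30.28 kHz = 1.2 kHz.
5.82 kHz ≤ fs/2 = 15.74 kHz, passes unchanged.
Distinct values: {1.2 kHz, 5.82 kHz, 6.54 kHz, 12.56 kHz} → 4.

4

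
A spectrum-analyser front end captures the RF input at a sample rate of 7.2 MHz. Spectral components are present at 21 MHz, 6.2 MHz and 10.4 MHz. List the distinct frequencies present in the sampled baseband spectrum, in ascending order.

0.6 MHz, 1 MHz, 3.2 MHz

fs/2 = 3.6 MHz.
21 MHz mod fs = 6.6 MHz.
6.6 MHz > fs/2 = 3.6 MHz, folds to fs − 6.6 MHz = 0.6 MHz.
6.2 MHz > fs/2 = 3.6 MHz, folds to fs − 6.2 MHz = 1 MHz.
10.4 MHz mod fs = 3.2 MHz.
3.2 MHz ≤ fs/2 = 3.6 MHz, appears at 3.2 MHz.
Distinct values: {0.6 MHz, 1 MHz, 3.2 MHz}.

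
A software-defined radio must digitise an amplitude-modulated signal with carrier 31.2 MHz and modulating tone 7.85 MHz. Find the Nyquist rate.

AM sidebands sit at fc ± fm = 23.35 MHz and 39.05 MHz.
Highest-frequency component: 39.05 MHz.
Nyquist rate = 2 × 39.05 MHz = 78.1 MHz.

78.1 MHz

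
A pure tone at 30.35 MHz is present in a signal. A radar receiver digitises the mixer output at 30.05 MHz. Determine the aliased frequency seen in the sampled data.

30.35 MHz mod fs = 0.3 MHz.
0.3 MHz ≤ fs/2 = 15.025 MHz, appears at 0.3 MHz.

0.3 MHz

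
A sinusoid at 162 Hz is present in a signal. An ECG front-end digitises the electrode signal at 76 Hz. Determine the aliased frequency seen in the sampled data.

10 Hz

162 Hz mod fs = 10 Hz.
10 Hz ≤ fs/2 = 38 Hz, appears at 10 Hz.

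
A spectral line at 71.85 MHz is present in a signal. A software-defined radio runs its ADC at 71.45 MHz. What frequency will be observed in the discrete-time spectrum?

0.4 MHz

71.85 MHz mod fs = 0.4 MHz.
0.4 MHz ≤ fs/2 = 35.725 MHz, appears at 0.4 MHz.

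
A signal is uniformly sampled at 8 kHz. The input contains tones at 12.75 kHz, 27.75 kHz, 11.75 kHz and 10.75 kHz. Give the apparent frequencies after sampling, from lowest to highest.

fs/2 = 4 kHz.
12.75 kHz mod fs = 4.75 kHz.
4.75 kHz > fs/2 = 4 kHz, folds to fs − 4.75 kHz = 3.25 kHz.
27.75 kHz mod fs = 3.75 kHz.
3.75 kHz ≤ fs/2 = 4 kHz, appears at 3.75 kHz.
11.75 kHz mod fs = 3.75 kHz.
3.75 kHz ≤ fs/2 = 4 kHz, appears at 3.75 kHz.
10.75 kHz mod fs = 2.75 kHz.
2.75 kHz ≤ fs/2 = 4 kHz, appears at 2.75 kHz.
Distinct values: {2.75 kHz, 3.25 kHz, 3.75 kHz}.

2.75 kHz, 3.25 kHz, 3.75 kHz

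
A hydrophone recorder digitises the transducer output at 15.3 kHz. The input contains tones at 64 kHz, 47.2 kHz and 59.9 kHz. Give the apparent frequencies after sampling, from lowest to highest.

fs/2 = 7.65 kHz.
64 kHz mod fs = 2.8 kHz.
2.8 kHz ≤ fs/2 = 7.65 kHz, appears at 2.8 kHz.
47.2 kHz mod fs = 1.3 kHz.
1.3 kHz ≤ fs/2 = 7.65 kHz, appears at 1.3 kHz.
59.9 kHz mod fs = 14 kHz.
14 kHz > fs/2 = 7.65 kHz, folds to fs − 14 kHz = 1.3 kHz.
Distinct values: {1.3 kHz, 2.8 kHz}.

1.3 kHz, 2.8 kHz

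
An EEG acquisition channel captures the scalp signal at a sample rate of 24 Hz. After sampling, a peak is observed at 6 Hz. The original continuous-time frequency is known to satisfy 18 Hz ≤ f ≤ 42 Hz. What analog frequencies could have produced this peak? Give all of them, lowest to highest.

18 Hz, 30 Hz, 42 Hz

Frequencies that alias to 6 Hz are k·fs ± 6 Hz for integer k ≥ 0.
k=0: 6 Hz.
k=1: 18 Hz, 30 Hz.
k=2: 42 Hz, 54 Hz.
k=3: 66 Hz, 78 Hz.
Within [18 Hz, 42 Hz]: 18 Hz, 30 Hz, 42 Hz.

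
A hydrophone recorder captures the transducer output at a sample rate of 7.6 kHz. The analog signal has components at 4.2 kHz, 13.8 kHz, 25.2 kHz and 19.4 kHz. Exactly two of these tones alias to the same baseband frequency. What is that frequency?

3.4 kHz

fs/2 = 3.8 kHz.
4.2 kHz > fs/2 = 3.8 kHz, folds to fs − 4.2 kHz = 3.4 kHz.
13.8 kHz mod fs = 6.2 kHz.
6.2 kHz > fs/2 = 3.8 kHz, folds to fs − 6.2 kHz = 1.4 kHz.
25.2 kHz mod fs = 2.4 kHz.
2.4 kHz ≤ fs/2 = 3.8 kHz, appears at 2.4 kHz.
19.4 kHz mod fs = 4.2 kHz.
4.2 kHz > fs/2 = 3.8 kHz, folds to fs − 4.2 kHz = 3.4 kHz.
4.2 kHz and 19.4 kHz both map to 3.4 kHz.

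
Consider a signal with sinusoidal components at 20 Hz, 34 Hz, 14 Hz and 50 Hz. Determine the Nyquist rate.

100 Hz

Highest-frequency component: 50 Hz.
Nyquist rate = 2 × 50 Hz = 100 Hz.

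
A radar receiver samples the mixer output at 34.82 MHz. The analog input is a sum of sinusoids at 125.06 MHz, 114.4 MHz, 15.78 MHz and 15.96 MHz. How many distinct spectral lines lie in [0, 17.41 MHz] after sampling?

fs/2 = 17.41 MHz.
125.06 MHz mod fs = 20.6 MHz.
20.6 MHz > fs/2 = 17.41 MHz, folds to fs − 20.6 MHz = 14.22 MHz.
114.4 MHz mod fs = 9.94 MHz.
9.94 MHz ≤ fs/2 = 17.41 MHz, appears at 9.94 MHz.
15.78 MHz ≤ fs/2 = 17.41 MHz, passes unchanged.
15.96 MHz ≤ fs/2 = 17.41 MHz, passes unchanged.
Distinct values: {9.94 MHz, 14.22 MHz, 15.78 MHz, 15.96 MHz} → 4.

4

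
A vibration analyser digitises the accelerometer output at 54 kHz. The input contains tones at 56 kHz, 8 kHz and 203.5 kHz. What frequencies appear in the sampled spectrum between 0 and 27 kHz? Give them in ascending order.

2 kHz, 8 kHz, 12.5 kHz

fs/2 = 27 kHz.
56 kHz mod fs = 2 kHz.
2 kHz ≤ fs/2 = 27 kHz, appears at 2 kHz.
8 kHz ≤ fs/2 = 27 kHz, passes unchanged.
203.5 kHz mod fs = 41.5 kHz.
41.5 kHz > fs/2 = 27 kHz, folds to fs − 41.5 kHz = 12.5 kHz.
Distinct values: {2 kHz, 8 kHz, 12.5 kHz}.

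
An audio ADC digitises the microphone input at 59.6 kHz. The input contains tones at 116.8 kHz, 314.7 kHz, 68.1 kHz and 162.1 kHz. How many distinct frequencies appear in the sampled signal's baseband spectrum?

3

fs/2 = 29.8 kHz.
116.8 kHz mod fs = 57.2 kHz.
57.2 kHz > fs/2 = 29.8 kHz, folds to fs − 57.2 kHz = 2.4 kHz.
314.7 kHz mod fs = 16.7 kHz.
16.7 kHz ≤ fs/2 = 29.8 kHz, appears at 16.7 kHz.
68.1 kHz mod fs = 8.5 kHz.
8.5 kHz ≤ fs/2 = 29.8 kHz, appears at 8.5 kHz.
162.1 kHz mod fs = 42.9 kHz.
42.9 kHz > fs/2 = 29.8 kHz, folds to fs − 42.9 kHz = 16.7 kHz.
Distinct values: {2.4 kHz, 8.5 kHz, 16.7 kHz} → 3.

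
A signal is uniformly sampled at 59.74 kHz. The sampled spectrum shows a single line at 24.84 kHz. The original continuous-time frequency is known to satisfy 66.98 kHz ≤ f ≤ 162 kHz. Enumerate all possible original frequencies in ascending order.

Frequencies that alias to 24.84 kHz are k·fs ± 24.84 kHz for integer k ≥ 0.
k=0: 24.84 kHz.
k=1: 34.9 kHz, 84.58 kHz.
k=2: 94.64 kHz, 144.32 kHz.
k=3: 154.38 kHz, 204.06 kHz.
k=4: 214.12 kHz, 263.8 kHz.
Within [66.98 kHz, 162 kHz]: 84.58 kHz, 94.64 kHz, 144.32 kHz, 154.38 kHz.

84.58 kHz, 94.64 kHz, 144.32 kHz, 154.38 kHz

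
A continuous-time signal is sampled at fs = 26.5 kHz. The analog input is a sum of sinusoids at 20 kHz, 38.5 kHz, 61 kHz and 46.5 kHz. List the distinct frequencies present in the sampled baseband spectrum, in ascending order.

fs/2 = 13.25 kHz.
20 kHz > fs/2 = 13.25 kHz, folds to fs − 20 kHz = 6.5 kHz.
38.5 kHz mod fs = 12 kHz.
12 kHz ≤ fs/2 = 13.25 kHz, appears at 12 kHz.
61 kHz mod fs = 8 kHz.
8 kHz ≤ fs/2 = 13.25 kHz, appears at 8 kHz.
46.5 kHz mod fs = 20 kHz.
20 kHz > fs/2 = 13.25 kHz, folds to fs − 20 kHz = 6.5 kHz.
Distinct values: {6.5 kHz, 8 kHz, 12 kHz}.

6.5 kHz, 8 kHz, 12 kHz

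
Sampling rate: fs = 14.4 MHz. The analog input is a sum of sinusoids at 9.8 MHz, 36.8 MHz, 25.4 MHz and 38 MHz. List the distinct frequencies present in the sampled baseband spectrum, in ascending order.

fs/2 = 7.2 MHz.
9.8 MHz > fs/2 = 7.2 MHz, folds to fs − 9.8 MHz = 4.6 MHz.
36.8 MHz mod fs = 8 MHz.
8 MHz > fs/2 = 7.2 MHz, folds to fs − 8 MHz = 6.4 MHz.
25.4 MHz mod fs = 11 MHz.
11 MHz > fs/2 = 7.2 MHz, folds to fs − 11 MHz = 3.4 MHz.
38 MHz mod fs = 9.2 MHz.
9.2 MHz > fs/2 = 7.2 MHz, folds to fs − 9.2 MHz = 5.2 MHz.
Distinct values: {3.4 MHz, 4.6 MHz, 5.2 MHz, 6.4 MHz}.

3.4 MHz, 4.6 MHz, 5.2 MHz, 6.4 MHz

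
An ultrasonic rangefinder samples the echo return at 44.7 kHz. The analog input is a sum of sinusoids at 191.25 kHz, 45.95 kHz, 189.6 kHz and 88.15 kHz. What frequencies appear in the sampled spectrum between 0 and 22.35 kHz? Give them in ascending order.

fs/2 = 22.35 kHz.
191.25 kHz mod fs = 12.45 kHz.
12.45 kHz ≤ fs/2 = 22.35 kHz, appears at 12.45 kHz.
45.95 kHz mod fs = 1.25 kHz.
1.25 kHz ≤ fs/2 = 22.35 kHz, appears at 1.25 kHz.
189.6 kHz mod fs = 10.8 kHz.
10.8 kHz ≤ fs/2 = 22.35 kHz, appears at 10.8 kHz.
88.15 kHz mod fs = 43.45 kHz.
43.45 kHz > fs/2 = 22.35 kHz, folds to fs − 43.45 kHz = 1.25 kHz.
Distinct values: {1.25 kHz, 10.8 kHz, 12.45 kHz}.

1.25 kHz, 10.8 kHz, 12.45 kHz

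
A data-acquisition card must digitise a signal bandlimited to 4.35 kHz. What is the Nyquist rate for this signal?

8.7 kHz

Nyquist rate = 2 × 4.35 kHz = 8.7 kHz.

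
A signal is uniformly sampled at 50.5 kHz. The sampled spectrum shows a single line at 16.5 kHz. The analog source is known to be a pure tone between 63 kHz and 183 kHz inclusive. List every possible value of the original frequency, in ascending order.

Frequencies that alias to 16.5 kHz are k·fs ± 16.5 kHz for integer k ≥ 0.
k=0: 16.5 kHz.
k=1: 34 kHz, 67 kHz.
k=2: 84.5 kHz, 117.5 kHz.
k=3: 135 kHz, 168 kHz.
k=4: 185.5 kHz, 218.5 kHz.
Within [63 kHz, 183 kHz]: 67 kHz, 84.5 kHz, 117.5 kHz, 135 kHz, 168 kHz.

67 kHz, 84.5 kHz, 117.5 kHz, 135 kHz, 168 kHz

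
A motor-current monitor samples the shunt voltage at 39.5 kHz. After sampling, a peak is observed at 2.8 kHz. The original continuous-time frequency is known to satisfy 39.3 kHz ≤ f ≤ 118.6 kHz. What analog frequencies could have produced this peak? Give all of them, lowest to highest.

Frequencies that alias to 2.8 kHz are k·fs ± 2.8 kHz for integer k ≥ 0.
k=0: 2.8 kHz.
k=1: 36.7 kHz, 42.3 kHz.
k=2: 76.2 kHz, 81.8 kHz.
k=3: 115.7 kHz, 121.3 kHz.
k=4: 155.2 kHz, 160.8 kHz.
Within [39.3 kHz, 118.6 kHz]: 42.3 kHz, 76.2 kHz, 81.8 kHz, 115.7 kHz.

42.3 kHz, 76.2 kHz, 81.8 kHz, 115.7 kHz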